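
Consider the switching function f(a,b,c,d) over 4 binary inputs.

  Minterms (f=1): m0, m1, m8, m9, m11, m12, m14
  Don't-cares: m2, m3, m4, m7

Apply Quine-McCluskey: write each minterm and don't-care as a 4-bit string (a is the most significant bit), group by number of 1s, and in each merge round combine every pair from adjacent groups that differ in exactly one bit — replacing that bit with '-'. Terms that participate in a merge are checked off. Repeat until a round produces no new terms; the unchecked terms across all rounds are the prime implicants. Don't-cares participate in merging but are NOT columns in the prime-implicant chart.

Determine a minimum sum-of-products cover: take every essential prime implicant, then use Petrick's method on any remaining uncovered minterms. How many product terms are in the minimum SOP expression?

Round 0: 0000✓ 0001✓ 0010✓ 0011✓ 0100✓ 0111✓ 1000✓ 1001✓ 1011✓ 1100✓ 1110✓
Round 1: -000✓ -001✓ -011✓ -100✓ 0-00✓ 0-11 00-0✓ 00-1✓ 000-✓ 001-✓ 1-00✓ 10-1✓ 100-✓ 11-0
Round 2: --00 -0-1 -00- 00--
PIs = {--00, -0-1, -00-, 0-11, 00--, 11-0}
Coverage chart:
  m0: --00,-00-,00--
  m1: -0-1,-00-,00--
  m8: --00,-00-
  m9: -0-1,-00-
  m11: -0-1 ←essential
  m12: --00,11-0
  m14: 11-0 ←essential
Essential: -0-1, 11-0
Petrick residual → --00
Min cover (3 terms): c'd' + b'd + abd'

3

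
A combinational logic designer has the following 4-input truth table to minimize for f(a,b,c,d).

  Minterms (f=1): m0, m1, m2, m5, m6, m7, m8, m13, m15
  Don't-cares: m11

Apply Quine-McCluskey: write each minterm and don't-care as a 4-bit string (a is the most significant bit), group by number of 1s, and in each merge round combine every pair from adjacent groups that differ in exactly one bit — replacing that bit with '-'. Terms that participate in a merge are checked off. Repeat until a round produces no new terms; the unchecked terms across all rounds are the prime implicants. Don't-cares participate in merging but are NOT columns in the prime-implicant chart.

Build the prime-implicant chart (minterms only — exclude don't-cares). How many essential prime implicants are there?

2

[col 0] 0000*, 0001*, 0010*, 0101*, 0110*, 0111*, 1000*, 1011*, 1101*, 1111*
[col 1] -000, -101*, -111*, 0-01, 0-10, 00-0, 000-, 01-1*, 011-, 1-11, 11-1*
[col 2] -1-1
Prime implicants: -000, -1-1, 0-01, 0-10, 00-0, 000-, 011-, 1-11
PI chart (minterm → PIs covering it):
  0 | -000,00-0,000-
  1 | 0-01,000-
  2 | 0-10,00-0
  5 | -1-1,0-01
  6 | 0-10,011-
  7 | -1-1,011-
  8 | -000  (sole → essential)
  13 | -1-1  (sole → essential)
  15 | -1-1,1-11
Essential prime implicants: -000, -1-1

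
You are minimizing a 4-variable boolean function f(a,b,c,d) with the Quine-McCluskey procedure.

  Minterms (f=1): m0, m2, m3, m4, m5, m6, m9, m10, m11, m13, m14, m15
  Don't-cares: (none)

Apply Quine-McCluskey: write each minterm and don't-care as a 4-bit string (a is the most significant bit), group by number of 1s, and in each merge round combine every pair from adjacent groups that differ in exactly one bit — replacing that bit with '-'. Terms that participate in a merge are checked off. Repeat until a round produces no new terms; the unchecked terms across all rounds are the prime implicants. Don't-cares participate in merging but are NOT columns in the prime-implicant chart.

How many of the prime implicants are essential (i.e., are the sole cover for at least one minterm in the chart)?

3

size-2^0 implicants → 0000(✓)  0010(✓)  0011(✓)  0100(✓)  0101(✓)  0110(✓)  1001(✓)  1010(✓)  1011(✓)  1101(✓)  1110(✓)  1111(✓)
size-2^1 implicants → -010(✓)  -011(✓)  -101  -110(✓)  0-00(✓)  0-10(✓)  00-0(✓)  001-(✓)  01-0(✓)  010-  1-01(✓)  1-10(✓)  1-11(✓)  10-1(✓)  101-(✓)  11-1(✓)  111-(✓)
size-2^2 implicants → --10  -01-  0--0  1--1  1-1-
Unchecked terms (primes): --10, -01-, -101, 0--0, 010-, 1--1, 1-1-
Minterm coverage:
  m0 ⊆ 0--0 [E]
  m2 ⊆ --10,-01-,0--0
  m3 ⊆ -01- [E]
  m4 ⊆ 0--0,010-
  m5 ⊆ -101,010-
  m6 ⊆ --10,0--0
  m9 ⊆ 1--1 [E]
  m10 ⊆ --10,-01-,1-1-
  m11 ⊆ -01-,1--1,1-1-
  m13 ⊆ -101,1--1
  m14 ⊆ --10,1-1-
  m15 ⊆ 1--1,1-1-
E = {-01-, 0--0, 1--1}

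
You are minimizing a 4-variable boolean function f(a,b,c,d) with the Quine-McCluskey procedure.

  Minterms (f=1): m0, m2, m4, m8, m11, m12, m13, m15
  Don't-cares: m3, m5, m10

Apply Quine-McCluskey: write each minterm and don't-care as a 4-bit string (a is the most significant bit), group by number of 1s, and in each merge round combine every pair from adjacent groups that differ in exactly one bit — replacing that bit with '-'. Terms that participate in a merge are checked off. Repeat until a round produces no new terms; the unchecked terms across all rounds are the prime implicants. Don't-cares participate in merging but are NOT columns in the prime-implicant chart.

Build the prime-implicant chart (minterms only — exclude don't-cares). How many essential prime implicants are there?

Round 0: 0000✓ 0010✓ 0011✓ 0100✓ 0101✓ 1000✓ 1010✓ 1011✓ 1100✓ 1101✓ 1111✓
Round 1: -000✓ -010✓ -011✓ -100✓ -101✓ 0-00✓ 00-0✓ 001-✓ 010-✓ 1-00✓ 1-11 10-0✓ 101-✓ 11-1 110-✓
Round 2: --00 -0-0 -01- -10-
PIs = {--00, -0-0, -01-, -10-, 1-11, 11-1}
Coverage chart:
  m0: --00,-0-0
  m2: -0-0,-01-
  m4: --00,-10-
  m8: --00,-0-0
  m11: -01-,1-11
  m12: --00,-10-
  m13: -10-,11-1
  m15: 1-11,11-1
(no essential prime implicants)

0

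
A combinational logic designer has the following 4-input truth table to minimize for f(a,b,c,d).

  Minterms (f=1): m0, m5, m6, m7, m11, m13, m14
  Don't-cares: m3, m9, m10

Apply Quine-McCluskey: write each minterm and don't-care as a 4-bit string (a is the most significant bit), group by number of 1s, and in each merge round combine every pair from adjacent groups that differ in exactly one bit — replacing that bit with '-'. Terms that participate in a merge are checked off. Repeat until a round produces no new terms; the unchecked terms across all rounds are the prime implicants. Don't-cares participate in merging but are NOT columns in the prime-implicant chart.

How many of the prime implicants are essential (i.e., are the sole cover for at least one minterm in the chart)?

1

[col 0] 0000, 0011*, 0101*, 0110*, 0111*, 1001*, 1010*, 1011*, 1101*, 1110*
[col 1] -011, -101, -110, 0-11, 01-1, 011-, 1-01, 1-10, 10-1, 101-
Prime implicants: -011, -101, -110, 0-11, 0000, 01-1, 011-, 1-01, 1-10, 10-1, 101-
PI chart (minterm → PIs covering it):
  0 | 0000  (sole → essential)
  5 | -101,01-1
  6 | -110,011-
  7 | 0-11,01-1,011-
  11 | -011,10-1,101-
  13 | -101,1-01
  14 | -110,1-10
Essential prime implicants: 0000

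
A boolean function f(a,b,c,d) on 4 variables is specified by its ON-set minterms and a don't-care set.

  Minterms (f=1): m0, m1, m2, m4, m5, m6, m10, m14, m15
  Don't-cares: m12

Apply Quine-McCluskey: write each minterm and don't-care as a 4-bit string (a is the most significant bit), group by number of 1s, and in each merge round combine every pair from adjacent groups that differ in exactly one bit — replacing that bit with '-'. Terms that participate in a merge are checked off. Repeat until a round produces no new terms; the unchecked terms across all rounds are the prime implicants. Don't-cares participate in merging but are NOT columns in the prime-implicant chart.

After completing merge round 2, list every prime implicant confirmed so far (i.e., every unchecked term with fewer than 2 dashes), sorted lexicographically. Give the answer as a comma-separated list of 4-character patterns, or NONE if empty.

111-

Round 0: 0000✓ 0001✓ 0010✓ 0100✓ 0101✓ 0110✓ 1010✓ 1100✓ 1110✓ 1111✓
Round 1: -010✓ -100✓ -110✓ 0-00✓ 0-01✓ 0-10✓ 00-0✓ 000-✓ 01-0✓ 010-✓ 1-10✓ 11-0✓ 111-
Round 2: --10 -1-0 0--0 0-0-
PIs = {--10, -1-0, 0--0, 0-0-, 111-}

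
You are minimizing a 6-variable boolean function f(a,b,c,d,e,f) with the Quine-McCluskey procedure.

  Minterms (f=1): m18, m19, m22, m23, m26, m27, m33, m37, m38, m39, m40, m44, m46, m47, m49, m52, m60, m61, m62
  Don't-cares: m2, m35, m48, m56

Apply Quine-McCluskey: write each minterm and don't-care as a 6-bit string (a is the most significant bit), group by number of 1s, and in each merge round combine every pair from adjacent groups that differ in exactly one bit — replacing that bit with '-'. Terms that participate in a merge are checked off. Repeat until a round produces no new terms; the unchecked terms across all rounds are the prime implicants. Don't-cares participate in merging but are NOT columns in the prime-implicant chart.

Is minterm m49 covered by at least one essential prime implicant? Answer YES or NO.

Round 0: 000010✓ 010010✓ 010011✓ 010110✓ 010111✓ 011010✓ 011011✓ 100001✓ 100011✓ 100101✓ 100110✓ 100111✓ 101000✓ 101100✓ 101110✓ 101111✓ 110000✓ 110001✓ 110100✓ 111000✓ 111100✓ 111101✓ 111110✓
Round 1: 0-0010 01-010✓ 01-011✓ 010-10✓ 010-11✓ 01001-✓ 01011-✓ 01101-✓ 1-0001 1-1000✓ 1-1100✓ 1-1110✓ 10-110✓ 10-111✓ 100-01✓ 100-11✓ 1000-1✓ 1001-1✓ 10011-✓ 101-00✓ 1011-0✓ 10111-✓ 11-000✓ 11-100✓ 110-00✓ 11000- 111-00✓ 1111-0✓ 11110-
Round 2: 01-01- 010-1- 1-1-00 1-11-0 10-11- 100--1 11--00
PIs = {0-0010, 01-01-, 010-1-, 1-0001, 1-1-00, 1-11-0, 10-11-, 100--1, 11--00, 11000-, 11110-}
Coverage chart:
  m18: 0-0010,01-01-,010-1-
  m19: 01-01-,010-1-
  m22: 010-1- ←essential
  m23: 010-1- ←essential
  m26: 01-01- ←essential
  m27: 01-01- ←essential
  m33: 1-0001,100--1
  m37: 100--1 ←essential
  m38: 10-11- ←essential
  m39: 10-11-,100--1
  m40: 1-1-00 ←essential
  m44: 1-1-00,1-11-0
  m46: 1-11-0,10-11-
  m47: 10-11- ←essential
  m49: 1-0001,11000-
  m52: 11--00 ←essential
  m60: 1-1-00,1-11-0,11--00,11110-
  m61: 11110- ←essential
  m62: 1-11-0 ←essential
Essential: 01-01-, 010-1-, 1-1-00, 1-11-0, 10-11-, 100--1, 11--00, 11110-

NO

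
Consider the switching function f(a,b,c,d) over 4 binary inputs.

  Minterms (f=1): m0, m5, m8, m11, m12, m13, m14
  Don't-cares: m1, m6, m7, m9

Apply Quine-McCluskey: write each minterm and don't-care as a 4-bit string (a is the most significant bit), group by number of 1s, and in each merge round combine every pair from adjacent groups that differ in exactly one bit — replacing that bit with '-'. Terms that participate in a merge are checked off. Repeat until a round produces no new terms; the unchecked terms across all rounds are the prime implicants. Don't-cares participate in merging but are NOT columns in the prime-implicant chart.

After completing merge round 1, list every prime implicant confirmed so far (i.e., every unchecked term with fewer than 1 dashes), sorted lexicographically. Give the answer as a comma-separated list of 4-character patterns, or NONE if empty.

[col 0] 0000*, 0001*, 0101*, 0110*, 0111*, 1000*, 1001*, 1011*, 1100*, 1101*, 1110*
[col 1] -000*, -001*, -101*, -110, 0-01*, 000-*, 01-1, 011-, 1-00*, 1-01*, 10-1, 100-*, 11-0, 110-*
[col 2] --01, -00-, 1-0-
Prime implicants: --01, -00-, -110, 01-1, 011-, 1-0-, 10-1, 11-0

NONE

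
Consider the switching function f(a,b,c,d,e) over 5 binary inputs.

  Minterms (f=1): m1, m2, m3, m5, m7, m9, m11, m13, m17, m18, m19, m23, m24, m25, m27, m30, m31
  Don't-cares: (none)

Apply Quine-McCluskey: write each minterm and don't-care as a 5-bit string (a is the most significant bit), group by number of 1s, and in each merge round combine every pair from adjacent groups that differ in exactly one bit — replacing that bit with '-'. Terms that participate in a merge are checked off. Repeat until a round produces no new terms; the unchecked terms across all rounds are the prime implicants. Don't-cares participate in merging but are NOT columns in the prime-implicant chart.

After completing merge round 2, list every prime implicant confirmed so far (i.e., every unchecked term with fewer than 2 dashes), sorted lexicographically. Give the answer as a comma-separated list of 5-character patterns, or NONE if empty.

1100-, 1111-

[col 0] 00001*, 00010*, 00011*, 00101*, 00111*, 01001*, 01011*, 01101*, 10001*, 10010*, 10011*, 10111*, 11000*, 11001*, 11011*, 11110*, 11111*
[col 1] -0001*, -0010*, -0011*, -0111*, -1001*, -1011*, 0-001*, 0-011*, 0-101*, 00-01*, 00-11*, 000-1*, 0001-*, 001-1*, 01-01*, 010-1*, 1-001*, 1-011*, 1-111*, 10-11*, 100-1*, 1001-*, 11-11*, 110-1*, 1100-, 1111-
[col 2] --001*, --011*, -0-11, -00-1*, -001-, -10-1*, 0--01, 0-0-1*, 00--1, 1--11, 1-0-1*
[col 3] --0-1
Prime implicants: --0-1, -0-11, -001-, 0--01, 00--1, 1--11, 1100-, 1111-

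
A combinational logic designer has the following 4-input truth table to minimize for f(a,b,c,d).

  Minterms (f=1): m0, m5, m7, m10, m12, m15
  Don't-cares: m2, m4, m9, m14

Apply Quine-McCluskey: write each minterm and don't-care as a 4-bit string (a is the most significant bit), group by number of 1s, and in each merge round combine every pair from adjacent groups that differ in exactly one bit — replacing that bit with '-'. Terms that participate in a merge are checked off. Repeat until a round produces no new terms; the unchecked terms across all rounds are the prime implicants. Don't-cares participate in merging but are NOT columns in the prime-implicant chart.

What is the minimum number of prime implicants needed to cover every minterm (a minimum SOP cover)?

5

Round 0: 0000✓ 0010✓ 0100✓ 0101✓ 0111✓ 1001 1010✓ 1100✓ 1110✓ 1111✓
Round 1: -010 -100 -111 0-00 00-0 01-1 010- 1-10 11-0 111-
PIs = {-010, -100, -111, 0-00, 00-0, 01-1, 010-, 1-10, 1001, 11-0, 111-}
Coverage chart:
  m0: 0-00,00-0
  m5: 01-1,010-
  m7: -111,01-1
  m10: -010,1-10
  m12: -100,11-0
  m15: -111,111-
(no essential prime implicants)
Petrick residual → -010, -100, -111, 0-00, 01-1
Min cover (5 terms): b'cd' + bc'd' + bcd + a'c'd' + a'bd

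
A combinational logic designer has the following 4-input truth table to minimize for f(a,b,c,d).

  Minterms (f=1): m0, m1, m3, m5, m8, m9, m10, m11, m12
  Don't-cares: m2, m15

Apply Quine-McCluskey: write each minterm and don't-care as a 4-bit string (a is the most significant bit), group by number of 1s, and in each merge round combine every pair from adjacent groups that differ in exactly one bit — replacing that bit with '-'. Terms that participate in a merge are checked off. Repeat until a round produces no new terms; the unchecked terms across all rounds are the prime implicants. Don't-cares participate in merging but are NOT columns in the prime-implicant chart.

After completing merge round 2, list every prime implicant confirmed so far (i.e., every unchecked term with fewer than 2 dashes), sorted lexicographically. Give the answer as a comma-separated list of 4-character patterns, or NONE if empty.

[col 0] 0000*, 0001*, 0010*, 0011*, 0101*, 1000*, 1001*, 1010*, 1011*, 1100*, 1111*
[col 1] -000*, -001*, -010*, -011*, 0-01, 00-0*, 00-1*, 000-*, 001-*, 1-00, 1-11, 10-0*, 10-1*, 100-*, 101-*
[col 2] -0-0*, -0-1*, -00-*, -01-*, 00--*, 10--*
[col 3] -0--
Prime implicants: -0--, 0-01, 1-00, 1-11

0-01, 1-00, 1-11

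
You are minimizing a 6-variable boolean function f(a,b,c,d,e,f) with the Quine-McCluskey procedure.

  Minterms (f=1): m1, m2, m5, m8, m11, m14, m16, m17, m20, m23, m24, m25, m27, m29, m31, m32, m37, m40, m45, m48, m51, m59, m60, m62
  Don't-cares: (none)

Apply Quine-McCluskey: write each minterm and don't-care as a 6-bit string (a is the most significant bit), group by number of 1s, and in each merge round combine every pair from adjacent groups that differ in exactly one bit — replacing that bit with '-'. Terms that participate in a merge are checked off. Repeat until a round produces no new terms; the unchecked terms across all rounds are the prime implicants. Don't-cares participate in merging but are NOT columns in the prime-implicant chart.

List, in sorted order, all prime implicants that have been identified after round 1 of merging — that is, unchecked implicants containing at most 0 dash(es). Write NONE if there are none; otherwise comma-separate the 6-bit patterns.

[col 0] 000001*, 000010, 000101*, 001000*, 001011*, 001110, 010000*, 010001*, 010100*, 010111*, 011000*, 011001*, 011011*, 011101*, 011111*, 100000*, 100101*, 101000*, 101101*, 110000*, 110011*, 111011*, 111100*, 111110*
[col 1] -00101, -01000, -10000, -11011, 0-0001, 0-1000, 0-1011, 000-01, 01-000*, 01-001*, 01-111, 010-00, 01000-*, 011-01*, 011-11*, 0110-1*, 01100-*, 0111-1*, 1-0000, 10-000, 10-101, 11-011, 1111-0
[col 2] 01-00-, 011--1
Prime implicants: -00101, -01000, -10000, -11011, 0-0001, 0-1000, 0-1011, 000-01, 000010, 001110, 01-00-, 01-111, 010-00, 011--1, 1-0000, 10-000, 10-101, 11-011, 1111-0

000010, 001110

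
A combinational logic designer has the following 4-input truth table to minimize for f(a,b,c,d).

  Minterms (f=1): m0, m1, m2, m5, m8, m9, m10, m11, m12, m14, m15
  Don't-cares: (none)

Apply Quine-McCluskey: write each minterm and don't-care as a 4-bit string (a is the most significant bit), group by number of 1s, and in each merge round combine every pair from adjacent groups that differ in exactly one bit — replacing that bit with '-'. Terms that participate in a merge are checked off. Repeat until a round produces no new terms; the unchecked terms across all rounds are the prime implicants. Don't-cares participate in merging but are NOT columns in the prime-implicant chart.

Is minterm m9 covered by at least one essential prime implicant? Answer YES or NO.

Round 0: 0000✓ 0001✓ 0010✓ 0101✓ 1000✓ 1001✓ 1010✓ 1011✓ 1100✓ 1110✓ 1111✓
Round 1: -000✓ -001✓ -010✓ 0-01 00-0✓ 000-✓ 1-00✓ 1-10✓ 1-11✓ 10-0✓ 10-1✓ 100-✓ 101-✓ 11-0✓ 111-✓
Round 2: -0-0 -00- 1--0 1-1- 10--
PIs = {-0-0, -00-, 0-01, 1--0, 1-1-, 10--}
Coverage chart:
  m0: -0-0,-00-
  m1: -00-,0-01
  m2: -0-0 ←essential
  m5: 0-01 ←essential
  m8: -0-0,-00-,1--0,10--
  m9: -00-,10--
  m10: -0-0,1--0,1-1-,10--
  m11: 1-1-,10--
  m12: 1--0 ←essential
  m14: 1--0,1-1-
  m15: 1-1- ←essential
Essential: -0-0, 0-01, 1--0, 1-1-

NO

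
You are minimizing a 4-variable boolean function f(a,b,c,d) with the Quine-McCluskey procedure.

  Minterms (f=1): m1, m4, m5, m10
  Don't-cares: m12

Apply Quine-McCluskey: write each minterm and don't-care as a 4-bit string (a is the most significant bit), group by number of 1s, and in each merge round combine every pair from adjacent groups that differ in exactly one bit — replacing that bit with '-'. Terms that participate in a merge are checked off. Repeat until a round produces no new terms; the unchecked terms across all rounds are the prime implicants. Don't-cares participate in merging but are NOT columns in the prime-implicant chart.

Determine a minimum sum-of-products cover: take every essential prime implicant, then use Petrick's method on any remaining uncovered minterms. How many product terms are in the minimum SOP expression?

3

Round 0: 0001✓ 0100✓ 0101✓ 1010 1100✓
Round 1: -100 0-01 010-
PIs = {-100, 0-01, 010-, 1010}
Coverage chart:
  m1: 0-01 ←essential
  m4: -100,010-
  m5: 0-01,010-
  m10: 1010 ←essential
Essential: 0-01, 1010
Petrick residual → -100
Min cover (3 terms): bc'd' + a'c'd + ab'cd'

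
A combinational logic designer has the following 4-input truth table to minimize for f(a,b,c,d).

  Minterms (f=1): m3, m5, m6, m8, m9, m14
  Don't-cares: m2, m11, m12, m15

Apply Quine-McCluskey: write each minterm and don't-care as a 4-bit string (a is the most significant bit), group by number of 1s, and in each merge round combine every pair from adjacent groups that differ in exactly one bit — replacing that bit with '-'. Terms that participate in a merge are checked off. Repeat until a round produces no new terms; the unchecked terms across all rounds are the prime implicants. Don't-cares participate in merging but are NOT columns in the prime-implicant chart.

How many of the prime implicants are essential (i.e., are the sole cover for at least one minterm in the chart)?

Round 0: 0010✓ 0011✓ 0101 0110✓ 1000✓ 1001✓ 1011✓ 1100✓ 1110✓ 1111✓
Round 1: -011 -110 0-10 001- 1-00 1-11 10-1 100- 11-0 111-
PIs = {-011, -110, 0-10, 001-, 0101, 1-00, 1-11, 10-1, 100-, 11-0, 111-}
Coverage chart:
  m3: -011,001-
  m5: 0101 ←essential
  m6: -110,0-10
  m8: 1-00,100-
  m9: 10-1,100-
  m14: -110,11-0,111-
Essential: 0101

1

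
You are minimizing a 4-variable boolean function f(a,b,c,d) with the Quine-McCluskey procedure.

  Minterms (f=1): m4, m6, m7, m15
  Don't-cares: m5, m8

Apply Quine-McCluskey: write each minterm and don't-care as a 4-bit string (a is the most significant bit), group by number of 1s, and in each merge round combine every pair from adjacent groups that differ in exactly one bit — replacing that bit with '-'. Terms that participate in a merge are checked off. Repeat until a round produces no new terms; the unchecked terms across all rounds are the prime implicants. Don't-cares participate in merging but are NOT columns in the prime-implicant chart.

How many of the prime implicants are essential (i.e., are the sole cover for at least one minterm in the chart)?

2

[col 0] 0100*, 0101*, 0110*, 0111*, 1000, 1111*
[col 1] -111, 01-0*, 01-1*, 010-*, 011-*
[col 2] 01--
Prime implicants: -111, 01--, 1000
PI chart (minterm → PIs covering it):
  4 | 01--  (sole → essential)
  6 | 01--  (sole → essential)
  7 | -111,01--
  15 | -111  (sole → essential)
Essential prime implicants: -111, 01--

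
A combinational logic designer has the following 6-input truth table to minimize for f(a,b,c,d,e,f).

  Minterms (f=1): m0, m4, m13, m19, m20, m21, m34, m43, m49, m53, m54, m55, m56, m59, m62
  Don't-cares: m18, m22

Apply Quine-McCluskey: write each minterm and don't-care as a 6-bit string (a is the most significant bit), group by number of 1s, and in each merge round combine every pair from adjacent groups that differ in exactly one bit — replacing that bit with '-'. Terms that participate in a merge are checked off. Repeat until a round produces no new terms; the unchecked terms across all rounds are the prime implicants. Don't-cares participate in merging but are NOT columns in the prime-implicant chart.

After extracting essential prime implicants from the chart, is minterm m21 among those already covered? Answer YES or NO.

NO

size-2^0 implicants → 000000(✓)  000100(✓)  001101  010010(✓)  010011(✓)  010100(✓)  010101(✓)  010110(✓)  100010  101011(✓)  110001(✓)  110101(✓)  110110(✓)  110111(✓)  111000  111011(✓)  111110(✓)
size-2^1 implicants → -10101  -10110  0-0100  000-00  010-10  01001-  0101-0  01010-  1-1011  11-110  110-01  1101-1  11011-
Unchecked terms (primes): -10101, -10110, 0-0100, 000-00, 001101, 010-10, 01001-, 0101-0, 01010-, 1-1011, 100010, 11-110, 110-01, 1101-1, 11011-, 111000
Minterm coverage:
  m0 ⊆ 000-00 [E]
  m4 ⊆ 0-0100,000-00
  m13 ⊆ 001101 [E]
  m19 ⊆ 01001- [E]
  m20 ⊆ 0-0100,0101-0,01010-
  m21 ⊆ -10101,01010-
  m34 ⊆ 100010 [E]
  m43 ⊆ 1-1011 [E]
  m49 ⊆ 110-01 [E]
  m53 ⊆ -10101,110-01,1101-1
  m54 ⊆ -10110,11-110,11011-
  m55 ⊆ 1101-1,11011-
  m56 ⊆ 111000 [E]
  m59 ⊆ 1-1011 [E]
  m62 ⊆ 11-110 [E]
E = {000-00, 001101, 01001-, 1-1011, 100010, 11-110, 110-01, 111000}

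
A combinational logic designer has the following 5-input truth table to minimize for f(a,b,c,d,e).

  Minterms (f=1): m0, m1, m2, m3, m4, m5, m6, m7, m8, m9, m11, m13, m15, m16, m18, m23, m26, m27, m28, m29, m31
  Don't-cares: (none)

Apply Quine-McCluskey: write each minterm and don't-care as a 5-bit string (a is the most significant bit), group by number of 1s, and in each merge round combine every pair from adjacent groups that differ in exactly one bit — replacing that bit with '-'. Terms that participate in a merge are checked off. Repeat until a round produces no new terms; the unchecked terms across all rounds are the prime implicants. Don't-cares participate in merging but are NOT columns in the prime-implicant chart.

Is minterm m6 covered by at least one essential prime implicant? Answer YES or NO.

YES

[col 0] 00000*, 00001*, 00010*, 00011*, 00100*, 00101*, 00110*, 00111*, 01000*, 01001*, 01011*, 01101*, 01111*, 10000*, 10010*, 10111*, 11010*, 11011*, 11100*, 11101*, 11111*
[col 1] -0000*, -0010*, -0111*, -1011*, -1101*, -1111*, 0-000*, 0-001*, 0-011*, 0-101*, 0-111*, 00-00*, 00-01*, 00-10*, 00-11*, 000-0*, 000-1*, 0000-*, 0001-*, 001-0*, 001-1*, 0010-*, 0011-*, 01-01*, 01-11*, 010-1*, 0100-*, 011-1*, 1-010, 1-111*, 100-0*, 11-11*, 1101-, 111-1*, 1110-
[col 2] --111, -00-0, -1-11, -11-1, 0--01*, 0--11*, 0-0-1*, 0-00-, 0-1-1*, 00--0*, 00--1*, 00-0-*, 00-1-*, 000--*, 001--*, 01--1*
[col 3] 0---1, 00---
Prime implicants: --111, -00-0, -1-11, -11-1, 0---1, 0-00-, 00---, 1-010, 1101-, 1110-
PI chart (minterm → PIs covering it):
  0 | -00-0,0-00-,00---
  1 | 0---1,0-00-,00---
  2 | -00-0,00---
  3 | 0---1,00---
  4 | 00---  (sole → essential)
  5 | 0---1,00---
  6 | 00---  (sole → essential)
  7 | --111,0---1,00---
  8 | 0-00-  (sole → essential)
  9 | 0---1,0-00-
  11 | -1-11,0---1
  13 | -11-1,0---1
  15 | --111,-1-11,-11-1,0---1
  16 | -00-0  (sole → essential)
  18 | -00-0,1-010
  23 | --111  (sole → essential)
  26 | 1-010,1101-
  27 | -1-11,1101-
  28 | 1110-  (sole → essential)
  29 | -11-1,1110-
  31 | --111,-1-11,-11-1
Essential prime implicants: --111, -00-0, 0-00-, 00---, 1110-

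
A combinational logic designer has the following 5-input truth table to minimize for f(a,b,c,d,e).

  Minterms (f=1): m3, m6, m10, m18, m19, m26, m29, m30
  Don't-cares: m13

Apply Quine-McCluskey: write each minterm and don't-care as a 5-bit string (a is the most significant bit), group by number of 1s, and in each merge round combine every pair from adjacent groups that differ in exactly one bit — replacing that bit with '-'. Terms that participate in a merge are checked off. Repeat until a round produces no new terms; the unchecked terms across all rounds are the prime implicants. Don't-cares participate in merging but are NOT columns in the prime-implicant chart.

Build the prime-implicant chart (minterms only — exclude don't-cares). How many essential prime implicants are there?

[col 0] 00011*, 00110, 01010*, 01101*, 10010*, 10011*, 11010*, 11101*, 11110*
[col 1] -0011, -1010, -1101, 1-010, 1001-, 11-10
Prime implicants: -0011, -1010, -1101, 00110, 1-010, 1001-, 11-10
PI chart (minterm → PIs covering it):
  3 | -0011  (sole → essential)
  6 | 00110  (sole → essential)
  10 | -1010  (sole → essential)
  18 | 1-010,1001-
  19 | -0011,1001-
  26 | -1010,1-010,11-10
  29 | -1101  (sole → essential)
  30 | 11-10  (sole → essential)
Essential prime implicants: -0011, -1010, -1101, 00110, 11-10

5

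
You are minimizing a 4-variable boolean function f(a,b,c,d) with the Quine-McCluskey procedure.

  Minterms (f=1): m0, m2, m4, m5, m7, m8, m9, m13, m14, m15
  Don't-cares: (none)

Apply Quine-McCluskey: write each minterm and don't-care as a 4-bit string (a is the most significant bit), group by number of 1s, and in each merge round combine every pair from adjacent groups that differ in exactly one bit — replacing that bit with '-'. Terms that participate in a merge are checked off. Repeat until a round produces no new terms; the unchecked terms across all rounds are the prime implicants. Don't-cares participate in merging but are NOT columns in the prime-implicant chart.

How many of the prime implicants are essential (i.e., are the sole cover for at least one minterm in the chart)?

3

size-2^0 implicants → 0000(✓)  0010(✓)  0100(✓)  0101(✓)  0111(✓)  1000(✓)  1001(✓)  1101(✓)  1110(✓)  1111(✓)
size-2^1 implicants → -000  -101(✓)  -111(✓)  0-00  00-0  01-1(✓)  010-  1-01  100-  11-1(✓)  111-
size-2^2 implicants → -1-1
Unchecked terms (primes): -000, -1-1, 0-00, 00-0, 010-, 1-01, 100-, 111-
Minterm coverage:
  m0 ⊆ -000,0-00,00-0
  m2 ⊆ 00-0 [E]
  m4 ⊆ 0-00,010-
  m5 ⊆ -1-1,010-
  m7 ⊆ -1-1 [E]
  m8 ⊆ -000,100-
  m9 ⊆ 1-01,100-
  m13 ⊆ -1-1,1-01
  m14 ⊆ 111- [E]
  m15 ⊆ -1-1,111-
E = {-1-1, 00-0, 111-}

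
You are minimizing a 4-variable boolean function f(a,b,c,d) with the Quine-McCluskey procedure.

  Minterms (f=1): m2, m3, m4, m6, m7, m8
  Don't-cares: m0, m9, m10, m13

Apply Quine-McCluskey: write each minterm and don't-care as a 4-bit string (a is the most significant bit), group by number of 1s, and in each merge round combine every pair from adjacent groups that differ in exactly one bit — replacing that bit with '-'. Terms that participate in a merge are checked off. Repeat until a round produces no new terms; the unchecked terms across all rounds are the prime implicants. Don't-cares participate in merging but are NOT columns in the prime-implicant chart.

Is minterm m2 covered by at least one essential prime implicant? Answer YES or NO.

YES

[col 0] 0000*, 0010*, 0011*, 0100*, 0110*, 0111*, 1000*, 1001*, 1010*, 1101*
[col 1] -000*, -010*, 0-00*, 0-10*, 0-11*, 00-0*, 001-*, 01-0*, 011-*, 1-01, 10-0*, 100-
[col 2] -0-0, 0--0, 0-1-
Prime implicants: -0-0, 0--0, 0-1-, 1-01, 100-
PI chart (minterm → PIs covering it):
  2 | -0-0,0--0,0-1-
  3 | 0-1-  (sole → essential)
  4 | 0--0  (sole → essential)
  6 | 0--0,0-1-
  7 | 0-1-  (sole → essential)
  8 | -0-0,100-
Essential prime implicants: 0--0, 0-1-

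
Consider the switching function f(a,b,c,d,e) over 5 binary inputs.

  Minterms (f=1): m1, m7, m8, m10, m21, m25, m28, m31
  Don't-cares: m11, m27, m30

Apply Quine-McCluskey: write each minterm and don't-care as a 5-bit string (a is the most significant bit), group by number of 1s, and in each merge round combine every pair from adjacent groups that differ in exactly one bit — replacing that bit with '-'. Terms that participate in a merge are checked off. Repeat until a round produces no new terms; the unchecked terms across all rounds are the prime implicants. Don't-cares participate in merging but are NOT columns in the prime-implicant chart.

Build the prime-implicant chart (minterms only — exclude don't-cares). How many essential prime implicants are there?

[col 0] 00001, 00111, 01000*, 01010*, 01011*, 10101, 11001*, 11011*, 11100*, 11110*, 11111*
[col 1] -1011, 010-0, 0101-, 11-11, 110-1, 111-0, 1111-
Prime implicants: -1011, 00001, 00111, 010-0, 0101-, 10101, 11-11, 110-1, 111-0, 1111-
PI chart (minterm → PIs covering it):
  1 | 00001  (sole → essential)
  7 | 00111  (sole → essential)
  8 | 010-0  (sole → essential)
  10 | 010-0,0101-
  21 | 10101  (sole → essential)
  25 | 110-1  (sole → essential)
  28 | 111-0  (sole → essential)
  31 | 11-11,1111-
Essential prime implicants: 00001, 00111, 010-0, 10101, 110-1, 111-0

6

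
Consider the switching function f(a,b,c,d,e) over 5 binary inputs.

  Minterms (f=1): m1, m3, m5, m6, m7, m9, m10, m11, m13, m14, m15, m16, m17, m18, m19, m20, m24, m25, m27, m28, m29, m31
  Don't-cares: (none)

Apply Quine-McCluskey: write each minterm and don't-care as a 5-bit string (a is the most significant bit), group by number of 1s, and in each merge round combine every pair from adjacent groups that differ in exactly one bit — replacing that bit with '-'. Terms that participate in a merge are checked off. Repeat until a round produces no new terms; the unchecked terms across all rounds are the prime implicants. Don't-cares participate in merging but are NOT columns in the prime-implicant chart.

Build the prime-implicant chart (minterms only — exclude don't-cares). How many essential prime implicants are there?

[col 0] 00001*, 00011*, 00101*, 00110*, 00111*, 01001*, 01010*, 01011*, 01101*, 01110*, 01111*, 10000*, 10001*, 10010*, 10011*, 10100*, 11000*, 11001*, 11011*, 11100*, 11101*, 11111*
[col 1] -0001*, -0011*, -1001*, -1011*, -1101*, -1111*, 0-001*, 0-011*, 0-101*, 0-110*, 0-111*, 00-01*, 00-11*, 000-1*, 001-1*, 0011-*, 01-01*, 01-10*, 01-11*, 010-1*, 0101-*, 011-1*, 0111-*, 1-000*, 1-001*, 1-011*, 1-100*, 10-00*, 100-0*, 100-1*, 1000-*, 1001-*, 11-00*, 11-01*, 11-11*, 110-1*, 1100-*, 111-1*, 1110-*
[col 2] --001*, --011*, -00-1*, -1-01*, -1-11*, -10-1*, -11-1*, 0--01*, 0--11*, 0-0-1*, 0-1-1*, 0-11-, 00--1*, 01--1*, 01-1-, 1--00, 1-0-1*, 1-00-, 100--, 11--1*, 11-0-
[col 3] --0-1, -1--1, 0---1
Prime implicants: --0-1, -1--1, 0---1, 0-11-, 01-1-, 1--00, 1-00-, 100--, 11-0-
PI chart (minterm → PIs covering it):
  1 | --0-1,0---1
  3 | --0-1,0---1
  5 | 0---1  (sole → essential)
  6 | 0-11-  (sole → essential)
  7 | 0---1,0-11-
  9 | --0-1,-1--1,0---1
  10 | 01-1-  (sole → essential)
  11 | --0-1,-1--1,0---1,01-1-
  13 | -1--1,0---1
  14 | 0-11-,01-1-
  15 | -1--1,0---1,0-11-,01-1-
  16 | 1--00,1-00-,100--
  17 | --0-1,1-00-,100--
  18 | 100--  (sole → essential)
  19 | --0-1,100--
  20 | 1--00  (sole → essential)
  24 | 1--00,1-00-,11-0-
  25 | --0-1,-1--1,1-00-,11-0-
  27 | --0-1,-1--1
  28 | 1--00,11-0-
  29 | -1--1,11-0-
  31 | -1--1  (sole → essential)
Essential prime implicants: -1--1, 0---1, 0-11-, 01-1-, 1--00, 100--

6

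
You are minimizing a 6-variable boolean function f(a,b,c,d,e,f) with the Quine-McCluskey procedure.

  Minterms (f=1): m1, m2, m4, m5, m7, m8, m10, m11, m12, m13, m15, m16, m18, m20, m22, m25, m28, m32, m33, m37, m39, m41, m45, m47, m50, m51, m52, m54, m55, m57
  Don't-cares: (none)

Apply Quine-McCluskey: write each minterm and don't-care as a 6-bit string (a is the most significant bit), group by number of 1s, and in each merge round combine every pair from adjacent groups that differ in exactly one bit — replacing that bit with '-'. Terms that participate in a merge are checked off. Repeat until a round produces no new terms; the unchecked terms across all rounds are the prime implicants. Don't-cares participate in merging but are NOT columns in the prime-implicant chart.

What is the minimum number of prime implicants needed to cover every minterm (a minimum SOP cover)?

12

size-2^0 implicants → 000001(✓)  000010(✓)  000100(✓)  000101(✓)  000111(✓)  001000(✓)  001010(✓)  001011(✓)  001100(✓)  001101(✓)  001111(✓)  010000(✓)  010010(✓)  010100(✓)  010110(✓)  011001(✓)  011100(✓)  100000(✓)  100001(✓)  100101(✓)  100111(✓)  101001(✓)  101101(✓)  101111(✓)  110010(✓)  110011(✓)  110100(✓)  110110(✓)  110111(✓)  111001(✓)
size-2^1 implicants → -00001(✓)  -00101(✓)  -00111(✓)  -01101(✓)  -01111(✓)  -10010(✓)  -10100(✓)  -10110(✓)  -11001  0-0010  0-0100(✓)  0-1100(✓)  00-010  00-100(✓)  00-101(✓)  00-111(✓)  000-01(✓)  0001-1(✓)  00010-(✓)  001-00  001-11  0010-0  00101-  0011-1(✓)  00110-(✓)  01-100(✓)  010-00(✓)  010-10(✓)  0100-0(✓)  0101-0(✓)  1-0111  1-1001  10-001(✓)  10-101(✓)  10-111(✓)  100-01(✓)  10000-  1001-1(✓)  101-01(✓)  1011-1(✓)  110-10(✓)  110-11(✓)  11001-(✓)  1101-0(✓)  11011-(✓)
size-2^2 implicants → -0-101(✓)  -0-111(✓)  -00-01  -001-1(✓)  -011-1(✓)  -10-10  -101-0  0--100  00-1-1(✓)  00-10-  010--0  10--01  10-1-1(✓)  110-1-
size-2^3 implicants → -0-1-1
Unchecked terms (primes): -0-1-1, -00-01, -10-10, -101-0, -11001, 0--100, 0-0010, 00-010, 00-10-, 001-00, 001-11, 0010-0, 00101-, 010--0, 1-0111, 1-1001, 10--01, 10000-, 110-1-
Minterm coverage:
  m1 ⊆ -00-01 [E]
  m2 ⊆ 0-0010,00-010
  m4 ⊆ 0--100,00-10-
  m5 ⊆ -0-1-1,-00-01,00-10-
  m7 ⊆ -0-1-1 [E]
  m8 ⊆ 001-00,0010-0
  m10 ⊆ 00-010,0010-0,00101-
  m11 ⊆ 001-11,00101-
  m12 ⊆ 0--100,00-10-,001-00
  m13 ⊆ -0-1-1,00-10-
  m15 ⊆ -0-1-1,001-11
  m16 ⊆ 010--0 [E]
  m18 ⊆ -10-10,0-0010,010--0
  m20 ⊆ -101-0,0--100,010--0
  m22 ⊆ -10-10,-101-0,010--0
  m25 ⊆ -11001 [E]
  m28 ⊆ 0--100 [E]
  m32 ⊆ 10000- [E]
  m33 ⊆ -00-01,10--01,10000-
  m37 ⊆ -0-1-1,-00-01,10--01
  m39 ⊆ -0-1-1,1-0111
  m41 ⊆ 1-1001,10--01
  m45 ⊆ -0-1-1,10--01
  m47 ⊆ -0-1-1 [E]
  m50 ⊆ -10-10,110-1-
  m51 ⊆ 110-1- [E]
  m52 ⊆ -101-0 [E]
  m54 ⊆ -10-10,-101-0,110-1-
  m55 ⊆ 1-0111,110-1-
  m57 ⊆ -11001,1-1001
E = {-0-1-1, -00-01, -101-0, -11001, 0--100, 010--0, 10000-, 110-1-}
Petrick residual → 0-0010, 001-00, 00101-, 1-1001
Cover = b'df + b'c'e'f + bc'df' + bcd'e'f + a'de'f' + a'c'd'ef' + a'b'ce'f' + a'b'cd'e + a'bc'f' + acd'e'f + ab'c'd'e' + abc'e  |cover|=12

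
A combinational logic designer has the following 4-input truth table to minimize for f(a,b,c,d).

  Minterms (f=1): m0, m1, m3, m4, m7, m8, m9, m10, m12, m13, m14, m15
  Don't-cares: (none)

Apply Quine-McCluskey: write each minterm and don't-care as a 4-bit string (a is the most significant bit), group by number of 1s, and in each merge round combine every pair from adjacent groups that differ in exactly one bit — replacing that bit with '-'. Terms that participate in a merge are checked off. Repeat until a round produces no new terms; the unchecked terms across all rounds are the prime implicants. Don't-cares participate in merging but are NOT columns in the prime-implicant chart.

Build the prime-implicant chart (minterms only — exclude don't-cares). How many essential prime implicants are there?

2

size-2^0 implicants → 0000(✓)  0001(✓)  0011(✓)  0100(✓)  0111(✓)  1000(✓)  1001(✓)  1010(✓)  1100(✓)  1101(✓)  1110(✓)  1111(✓)
size-2^1 implicants → -000(✓)  -001(✓)  -100(✓)  -111  0-00(✓)  0-11  00-1  000-(✓)  1-00(✓)  1-01(✓)  1-10(✓)  10-0(✓)  100-(✓)  11-0(✓)  11-1(✓)  110-(✓)  111-(✓)
size-2^2 implicants → --00  -00-  1--0  1-0-  11--
Unchecked terms (primes): --00, -00-, -111, 0-11, 00-1, 1--0, 1-0-, 11--
Minterm coverage:
  m0 ⊆ --00,-00-
  m1 ⊆ -00-,00-1
  m3 ⊆ 0-11,00-1
  m4 ⊆ --00 [E]
  m7 ⊆ -111,0-11
  m8 ⊆ --00,-00-,1--0,1-0-
  m9 ⊆ -00-,1-0-
  m10 ⊆ 1--0 [E]
  m12 ⊆ --00,1--0,1-0-,11--
  m13 ⊆ 1-0-,11--
  m14 ⊆ 1--0,11--
  m15 ⊆ -111,11--
E = {--00, 1--0}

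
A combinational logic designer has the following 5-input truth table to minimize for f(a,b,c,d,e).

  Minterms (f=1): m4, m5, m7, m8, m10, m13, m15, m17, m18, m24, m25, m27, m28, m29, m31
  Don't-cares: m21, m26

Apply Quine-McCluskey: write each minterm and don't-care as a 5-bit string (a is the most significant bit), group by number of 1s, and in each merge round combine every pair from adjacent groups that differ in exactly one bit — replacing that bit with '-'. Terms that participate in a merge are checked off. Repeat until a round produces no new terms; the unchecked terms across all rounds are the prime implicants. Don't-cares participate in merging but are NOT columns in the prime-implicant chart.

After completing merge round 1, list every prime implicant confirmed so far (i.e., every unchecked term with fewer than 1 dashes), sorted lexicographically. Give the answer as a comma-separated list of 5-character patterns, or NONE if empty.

NONE

Round 0: 00100✓ 00101✓ 00111✓ 01000✓ 01010✓ 01101✓ 01111✓ 10001✓ 10010✓ 10101✓ 11000✓ 11001✓ 11010✓ 11011✓ 11100✓ 11101✓ 11111✓
Round 1: -0101✓ -1000✓ -1010✓ -1101✓ -1111✓ 0-101✓ 0-111✓ 001-1✓ 0010- 010-0✓ 011-1✓ 1-001✓ 1-010 1-101✓ 10-01✓ 11-00✓ 11-01✓ 11-11✓ 110-0✓ 110-1✓ 1100-✓ 1101-✓ 111-1✓ 1110-✓
Round 2: --101 -10-0 -11-1 0-1-1 1--01 11--1 11-0- 110--
PIs = {--101, -10-0, -11-1, 0-1-1, 0010-, 1--01, 1-010, 11--1, 11-0-, 110--}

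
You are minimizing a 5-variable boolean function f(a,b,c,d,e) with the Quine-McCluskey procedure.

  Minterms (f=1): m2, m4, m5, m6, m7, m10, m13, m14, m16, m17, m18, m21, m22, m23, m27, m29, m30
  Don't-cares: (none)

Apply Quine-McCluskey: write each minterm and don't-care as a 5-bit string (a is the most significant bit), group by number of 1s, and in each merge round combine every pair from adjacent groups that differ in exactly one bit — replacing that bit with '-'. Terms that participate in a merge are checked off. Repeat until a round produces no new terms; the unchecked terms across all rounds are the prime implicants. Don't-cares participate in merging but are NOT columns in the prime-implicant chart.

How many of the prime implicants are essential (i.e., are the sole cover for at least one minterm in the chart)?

5

size-2^0 implicants → 00010(✓)  00100(✓)  00101(✓)  00110(✓)  00111(✓)  01010(✓)  01101(✓)  01110(✓)  10000(✓)  10001(✓)  10010(✓)  10101(✓)  10110(✓)  10111(✓)  11011  11101(✓)  11110(✓)
size-2^1 implicants → -0010(✓)  -0101(✓)  -0110(✓)  -0111(✓)  -1101(✓)  -1110(✓)  0-010(✓)  0-101(✓)  0-110(✓)  00-10(✓)  001-0(✓)  001-1(✓)  0010-(✓)  0011-(✓)  01-10(✓)  1-101(✓)  1-110(✓)  10-01  10-10(✓)  100-0  1000-  101-1(✓)  1011-(✓)
size-2^2 implicants → --101  --110  -0-10  -01-1  -011-  0--10  001--
Unchecked terms (primes): --101, --110, -0-10, -01-1, -011-, 0--10, 001--, 10-01, 100-0, 1000-, 11011
Minterm coverage:
  m2 ⊆ -0-10,0--10
  m4 ⊆ 001-- [E]
  m5 ⊆ --101,-01-1,001--
  m6 ⊆ --110,-0-10,-011-,0--10,001--
  m7 ⊆ -01-1,-011-,001--
  m10 ⊆ 0--10 [E]
  m13 ⊆ --101 [E]
  m14 ⊆ --110,0--10
  m16 ⊆ 100-0,1000-
  m17 ⊆ 10-01,1000-
  m18 ⊆ -0-10,100-0
  m21 ⊆ --101,-01-1,10-01
  m22 ⊆ --110,-0-10,-011-
  m23 ⊆ -01-1,-011-
  m27 ⊆ 11011 [E]
  m29 ⊆ --101 [E]
  m30 ⊆ --110 [E]
E = {--101, --110, 0--10, 001--, 11011}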